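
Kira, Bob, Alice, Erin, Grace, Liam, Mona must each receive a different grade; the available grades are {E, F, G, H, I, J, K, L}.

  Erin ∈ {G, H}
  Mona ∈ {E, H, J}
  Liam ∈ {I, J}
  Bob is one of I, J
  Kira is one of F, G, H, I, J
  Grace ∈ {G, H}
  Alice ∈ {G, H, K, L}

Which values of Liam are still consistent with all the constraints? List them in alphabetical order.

I, J

Bob and Liam between them cover only {I, J} — a naked pair. Remove those values from Kira, Mona.
Erin and Grace share exactly the 2 values {G, H}; by pigeonhole those values go to them, so strike G, H from Kira, Alice, Mona.
That leaves Kira = F.
Mona must be E (only option left).
No further eliminations apply; Liam can still be any of I, J.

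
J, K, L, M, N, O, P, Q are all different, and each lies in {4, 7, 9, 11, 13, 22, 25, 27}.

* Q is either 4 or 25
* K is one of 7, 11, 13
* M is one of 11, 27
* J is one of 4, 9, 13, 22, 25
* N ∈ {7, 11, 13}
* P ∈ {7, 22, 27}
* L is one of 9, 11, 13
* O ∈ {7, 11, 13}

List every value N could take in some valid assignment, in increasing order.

7, 11, 13

The 3 variables K, N, O are confined to {7, 11, 13}, which locks those values in; drop them from J, L, M, P.
L has just one choice, so L = 9. So J can't be 9.
M's domain is down to {27}, so M = 27. So P can't be 27.
P's domain is down to {22}, so P = 22. Strike 22 from J.
No further eliminations apply; N can still be any of 7, 11, 13.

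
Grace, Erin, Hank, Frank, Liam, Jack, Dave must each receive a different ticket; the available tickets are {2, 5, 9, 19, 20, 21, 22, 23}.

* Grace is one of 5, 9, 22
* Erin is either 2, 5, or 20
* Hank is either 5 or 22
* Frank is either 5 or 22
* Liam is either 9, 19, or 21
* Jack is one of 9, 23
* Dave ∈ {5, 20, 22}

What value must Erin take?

2

The 2 variables Hank and Frank are confined to {5, 22}, which locks those values in; drop them from Grace, Erin, Dave.
Grace must be 9 (only option left). So Liam, Jack can't be 9.
Jack must be 23 (only option left).
Dave's domain is down to {20}, so Dave = 20. So Erin can't be 20.
So Erin = 2.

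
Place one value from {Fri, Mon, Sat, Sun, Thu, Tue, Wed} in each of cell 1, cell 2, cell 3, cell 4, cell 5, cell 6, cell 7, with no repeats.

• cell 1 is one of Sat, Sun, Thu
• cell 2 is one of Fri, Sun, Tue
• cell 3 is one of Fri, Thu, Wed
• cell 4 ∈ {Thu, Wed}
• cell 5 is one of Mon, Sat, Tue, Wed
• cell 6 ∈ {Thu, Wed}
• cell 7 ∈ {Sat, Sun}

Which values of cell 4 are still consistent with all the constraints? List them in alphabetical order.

Among the 7 variables, Mon fits only cell 5 (and all 7 values in {Fri, Mon, Sat, Sun, Thu, Tue, Wed} must be used), so cell 5 = Mon.
The 6 still-open variables together cover exactly {Fri, Sat, Sun, Thu, Tue, Wed} — 6 values for 6 variables — and Tue appears only in cell 2's list, so cell 2 = Tue.
The 5 still-open variables together cover exactly {Fri, Sat, Sun, Thu, Wed} — 5 values for 5 variables — and Fri appears only in cell 3's list, so cell 3 = Fri.
The 2 variables cell 4 and cell 6 are confined to {Thu, Wed}, which locks those values in; drop them from cell 1.
No further eliminations apply; cell 4 can still be any of Thu, Wed.

Thu, Wed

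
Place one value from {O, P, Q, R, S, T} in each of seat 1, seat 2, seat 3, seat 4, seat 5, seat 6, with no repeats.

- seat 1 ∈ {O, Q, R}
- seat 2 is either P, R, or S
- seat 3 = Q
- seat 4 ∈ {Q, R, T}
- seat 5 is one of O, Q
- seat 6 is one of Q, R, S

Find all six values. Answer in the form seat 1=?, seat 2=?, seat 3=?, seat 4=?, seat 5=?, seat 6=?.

seat 3 must be Q (only option left). Remove Q from seat 1, seat 4, seat 5, seat 6.
seat 5's domain is down to {O}, so seat 5 = O. Strike O from seat 1.
seat 1 has just one choice, so seat 1 = R. So seat 2, seat 4, seat 6 can't be R.
That leaves seat 4 = T.
That leaves seat 6 = S. Eliminate S elsewhere: seat 2.
seat 2 has just one choice, so seat 2 = P.

seat 1=R, seat 2=P, seat 3=Q, seat 4=T, seat 5=O, seat 6=S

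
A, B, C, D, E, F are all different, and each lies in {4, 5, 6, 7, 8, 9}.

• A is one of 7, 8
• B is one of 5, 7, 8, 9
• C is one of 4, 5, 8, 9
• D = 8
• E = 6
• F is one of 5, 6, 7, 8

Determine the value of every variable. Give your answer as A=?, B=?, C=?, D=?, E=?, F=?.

D must be 8 (only option left). So A, B, C, F can't be 8.
E's domain is down to {6}, so E = 6. Strike 6 from F.
A must be 7 (only option left). Remove 7 from B, F.
F has just one choice, so F = 5. Strike 5 from B, C.
B has just one choice, so B = 9. So C can't be 9.
C must be 4 (only option left).

A=7, B=9, C=4, D=8, E=6, F=5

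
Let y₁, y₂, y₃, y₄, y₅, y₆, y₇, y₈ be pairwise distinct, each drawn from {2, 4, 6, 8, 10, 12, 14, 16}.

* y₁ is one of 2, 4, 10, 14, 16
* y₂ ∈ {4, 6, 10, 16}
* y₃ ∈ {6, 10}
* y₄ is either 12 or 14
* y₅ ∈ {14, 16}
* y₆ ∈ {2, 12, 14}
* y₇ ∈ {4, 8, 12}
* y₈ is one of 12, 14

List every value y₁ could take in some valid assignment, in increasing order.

4, 10

Among the 8 variables, 8 fits only y₇ (and all 8 values in {2, 4, 6, 8, 10, 12, 14, 16} must be used), so y₇ = 8.
y₄ and y₈ share exactly the 2 values {12, 14}; by pigeonhole those values go to them, so strike 12, 14 from y₁, y₅, y₆.
y₅ has just one choice, so y₅ = 16. Strike 16 from y₁, y₂.
y₆ must be 2 (only option left). Eliminate 2 elsewhere: y₁.
No further eliminations apply; y₁ can still be any of 4, 10.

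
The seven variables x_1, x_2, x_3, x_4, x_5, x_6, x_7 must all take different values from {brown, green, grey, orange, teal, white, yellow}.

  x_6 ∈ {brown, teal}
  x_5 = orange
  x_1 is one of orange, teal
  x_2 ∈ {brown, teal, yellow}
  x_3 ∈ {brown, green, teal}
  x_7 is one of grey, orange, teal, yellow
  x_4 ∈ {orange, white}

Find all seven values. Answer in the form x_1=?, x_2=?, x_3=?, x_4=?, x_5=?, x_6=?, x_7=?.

x_5's domain is down to {orange}, so x_5 = orange. Strike orange from x_1, x_4, x_7.
x_1's domain is down to {teal}, so x_1 = teal. So x_2, x_3, x_6, x_7 can't be teal.
x_4 must be white (only option left).
x_6 must be brown (only option left). Remove brown from x_2, x_3.
x_2 must be yellow (only option left). So x_7 can't be yellow.
x_3's domain is down to {green}, so x_3 = green.
x_7's domain is down to {grey}, so x_7 = grey.

x_1=teal, x_2=yellow, x_3=green, x_4=white, x_5=orange, x_6=brown, x_7=grey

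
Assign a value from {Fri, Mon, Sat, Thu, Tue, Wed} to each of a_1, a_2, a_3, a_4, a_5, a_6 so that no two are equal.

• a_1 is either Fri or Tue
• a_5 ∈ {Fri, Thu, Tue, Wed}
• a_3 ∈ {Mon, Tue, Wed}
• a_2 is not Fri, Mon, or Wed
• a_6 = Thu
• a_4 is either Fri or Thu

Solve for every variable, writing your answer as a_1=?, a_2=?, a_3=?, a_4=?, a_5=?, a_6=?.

a_6's domain is down to {Thu}, so a_6 = Thu. So a_2, a_4, a_5 can't be Thu.
a_4 must be Fri (only option left). Remove Fri from a_1, a_5.
a_1 must be Tue (only option left). So a_2, a_3, a_5 can't be Tue.
a_2 has just one choice, so a_2 = Sat.
That leaves a_5 = Wed. Eliminate Wed elsewhere: a_3.
That leaves a_3 = Mon.

a_1=Tue, a_2=Sat, a_3=Mon, a_4=Fri, a_5=Wed, a_6=Thu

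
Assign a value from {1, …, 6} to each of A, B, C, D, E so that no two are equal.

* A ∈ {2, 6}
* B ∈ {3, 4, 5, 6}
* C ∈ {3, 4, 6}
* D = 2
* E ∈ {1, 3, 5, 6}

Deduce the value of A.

D must be 2 (only option left). Remove 2 from A.
So A = 6.

6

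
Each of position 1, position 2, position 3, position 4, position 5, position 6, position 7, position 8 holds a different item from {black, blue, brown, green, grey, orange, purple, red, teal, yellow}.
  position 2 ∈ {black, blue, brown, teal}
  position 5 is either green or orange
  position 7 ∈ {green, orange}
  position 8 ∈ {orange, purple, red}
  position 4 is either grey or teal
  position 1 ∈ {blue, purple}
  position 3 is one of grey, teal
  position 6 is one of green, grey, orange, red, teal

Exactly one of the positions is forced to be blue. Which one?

position 1

position 3 and position 4 share exactly the 2 values {grey, teal}; by pigeonhole those values go to them, so strike grey, teal from position 2, position 6.
The 2 variables position 5 and position 7 are confined to {green, orange}, which locks those values in; drop them from position 6, position 8.
That leaves position 6 = red. Remove red from position 8.
That leaves position 8 = purple. So position 1 can't be purple.
So blue goes to position 1.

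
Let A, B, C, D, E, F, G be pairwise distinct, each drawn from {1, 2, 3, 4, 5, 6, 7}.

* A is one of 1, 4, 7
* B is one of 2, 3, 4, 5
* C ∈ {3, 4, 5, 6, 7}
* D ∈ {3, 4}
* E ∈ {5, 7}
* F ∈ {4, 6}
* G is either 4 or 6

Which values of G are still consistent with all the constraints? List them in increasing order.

4, 6

The 7 variables together cover exactly {1, 2, 3, 4, 5, 6, 7} — 7 values for 7 variables — and 1 appears only in A's list, so A = 1.
Among the 6 still-open variables, 2 fits only B (and all 6 values in {2, 3, 4, 5, 6, 7} must be used), so B = 2.
F and G between them cover only {4, 6} — a naked pair. Remove those values from C, D.
D must be 3 (only option left). Eliminate 3 elsewhere: C.
No further eliminations apply; G can still be any of 4, 6.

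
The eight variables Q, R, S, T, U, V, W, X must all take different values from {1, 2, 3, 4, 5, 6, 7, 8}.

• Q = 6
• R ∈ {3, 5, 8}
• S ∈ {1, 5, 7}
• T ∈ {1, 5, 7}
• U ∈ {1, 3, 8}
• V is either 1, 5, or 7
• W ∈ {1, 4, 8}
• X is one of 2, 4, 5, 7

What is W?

Q must be 6 (only option left).
The 7 still-open variables draw from only 7 values {1, 2, 3, 4, 5, 7, 8}, so each is used; only X can be 2, hence X = 2.
Among the 6 still-open variables, 4 fits only W (and all 6 values in {1, 3, 4, 5, 7, 8} must be used), so W = 4.

4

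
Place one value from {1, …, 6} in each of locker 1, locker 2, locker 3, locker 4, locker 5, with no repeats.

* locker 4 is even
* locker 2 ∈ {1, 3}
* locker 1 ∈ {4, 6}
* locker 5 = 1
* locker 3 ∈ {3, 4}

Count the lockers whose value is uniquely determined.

5

locker 5 has just one choice, so locker 5 = 1. So locker 2 can't be 1.
That leaves locker 2 = 3. Strike 3 from locker 3.
locker 3 has just one choice, so locker 3 = 4. Remove 4 from locker 1, locker 4.
locker 1 must be 6 (only option left). Eliminate 6 elsewhere: locker 4.
locker 4 has just one choice, so locker 4 = 2.
Every locker is fixed: locker 1=6, locker 2=3, locker 3=4, locker 4=2, locker 5=1. That makes 5.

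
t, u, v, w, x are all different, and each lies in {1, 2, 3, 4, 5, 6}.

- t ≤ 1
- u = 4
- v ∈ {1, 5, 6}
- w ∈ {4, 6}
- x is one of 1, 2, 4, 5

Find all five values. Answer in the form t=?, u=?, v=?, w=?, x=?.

t must be 1 (only option left). Remove 1 from v, x.
That leaves u = 4. So w, x can't be 4.
That leaves w = 6. Remove 6 from v.
That leaves v = 5. Remove 5 from x.
x must be 2 (only option left).

t=1, u=4, v=5, w=6, x=2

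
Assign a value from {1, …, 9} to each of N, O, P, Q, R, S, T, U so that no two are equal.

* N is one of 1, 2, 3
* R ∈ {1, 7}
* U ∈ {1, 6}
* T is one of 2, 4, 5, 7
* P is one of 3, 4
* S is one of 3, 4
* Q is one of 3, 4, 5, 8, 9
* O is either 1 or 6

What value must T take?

5

O and U between them cover only {1, 6} — a naked pair. Remove those values from N, R.
R must be 7 (only option left). So T can't be 7.
P and S between them cover only {3, 4} — a naked pair. Remove those values from N, Q, T.
N's domain is down to {2}, so N = 2. Eliminate 2 elsewhere: T.
So T = 5.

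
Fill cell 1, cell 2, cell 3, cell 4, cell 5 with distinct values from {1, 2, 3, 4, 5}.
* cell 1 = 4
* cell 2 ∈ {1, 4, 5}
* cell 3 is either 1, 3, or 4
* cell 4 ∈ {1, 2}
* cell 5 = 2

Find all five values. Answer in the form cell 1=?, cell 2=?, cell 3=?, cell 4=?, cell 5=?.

cell 1=4, cell 2=5, cell 3=3, cell 4=1, cell 5=2

cell 1's domain is down to {4}, so cell 1 = 4. Strike 4 from cell 2, cell 3.
cell 5 must be 2 (only option left). Strike 2 from cell 4.
cell 4 must be 1 (only option left). Remove 1 from cell 2, cell 3.
That leaves cell 2 = 5.
That leaves cell 3 = 3.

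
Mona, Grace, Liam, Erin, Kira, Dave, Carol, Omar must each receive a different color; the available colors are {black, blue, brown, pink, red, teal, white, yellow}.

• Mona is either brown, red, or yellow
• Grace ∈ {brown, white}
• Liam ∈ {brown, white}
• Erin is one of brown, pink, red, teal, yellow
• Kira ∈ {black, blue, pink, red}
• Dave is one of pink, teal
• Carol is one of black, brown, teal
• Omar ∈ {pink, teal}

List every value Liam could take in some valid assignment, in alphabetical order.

The 8 variables draw from only 8 values {black, blue, brown, pink, red, teal, white, yellow}, so each is used; only Kira can be blue, hence Kira = blue.
Among the 7 still-open variables, black fits only Carol (and all 7 values in {black, brown, pink, red, teal, white, yellow} must be used), so Carol = black.
Grace and Liam between them cover only {brown, white} — a naked pair. Remove those values from Mona, Erin.
Dave and Omar between them cover only {pink, teal} — a naked pair. Remove those values from Erin.
No further eliminations apply; Liam can still be any of brown, white.

brown, white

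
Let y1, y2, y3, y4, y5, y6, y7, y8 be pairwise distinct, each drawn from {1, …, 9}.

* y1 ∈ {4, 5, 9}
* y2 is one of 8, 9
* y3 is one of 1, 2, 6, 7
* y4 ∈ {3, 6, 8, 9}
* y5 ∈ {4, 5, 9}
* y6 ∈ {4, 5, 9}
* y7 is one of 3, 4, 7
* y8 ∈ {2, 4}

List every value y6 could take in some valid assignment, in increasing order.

The 3 variables y1, y5, y6 are confined to {4, 5, 9}, which locks those values in; drop them from y2, y4, y7, y8.
y2 has just one choice, so y2 = 8. Remove 8 from y4.
y8 must be 2 (only option left). Eliminate 2 elsewhere: y3.
No further eliminations apply; y6 can still be any of 4, 5, 9.

4, 5, 9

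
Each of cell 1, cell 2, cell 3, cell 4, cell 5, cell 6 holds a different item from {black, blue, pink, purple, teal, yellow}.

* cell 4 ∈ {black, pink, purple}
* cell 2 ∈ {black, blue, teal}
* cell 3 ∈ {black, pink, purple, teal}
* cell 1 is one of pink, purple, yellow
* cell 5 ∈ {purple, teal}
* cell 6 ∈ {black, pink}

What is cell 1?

yellow

Among the 6 variables, blue fits only cell 2 (and all 6 values in {black, blue, pink, purple, teal, yellow} must be used), so cell 2 = blue.
The 5 still-open variables together cover exactly {black, pink, purple, teal, yellow} — 5 values for 5 variables — and yellow appears only in cell 1's list, so cell 1 = yellow.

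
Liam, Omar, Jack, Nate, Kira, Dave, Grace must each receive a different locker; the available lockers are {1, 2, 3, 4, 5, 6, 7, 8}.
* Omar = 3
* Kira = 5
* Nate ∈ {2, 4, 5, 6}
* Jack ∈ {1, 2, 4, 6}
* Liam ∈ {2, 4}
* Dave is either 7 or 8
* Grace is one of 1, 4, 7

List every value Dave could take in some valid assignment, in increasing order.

Omar must be 3 (only option left).
That leaves Kira = 5. Eliminate 5 elsewhere: Nate.
No further eliminations apply; Dave can still be any of 7, 8.

7, 8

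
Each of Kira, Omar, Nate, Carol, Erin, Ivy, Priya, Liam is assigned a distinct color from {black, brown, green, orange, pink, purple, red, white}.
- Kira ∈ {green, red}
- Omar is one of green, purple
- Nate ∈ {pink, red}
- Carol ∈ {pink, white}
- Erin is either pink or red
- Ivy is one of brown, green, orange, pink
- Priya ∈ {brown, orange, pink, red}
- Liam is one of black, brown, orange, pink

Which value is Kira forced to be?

green

The 8 variables together cover exactly {black, brown, green, orange, pink, purple, red, white} — 8 values for 8 variables — and black appears only in Liam's list, so Liam = black.
The 7 still-open variables together cover exactly {brown, green, orange, pink, purple, red, white} — 7 values for 7 variables — and purple appears only in Omar's list, so Omar = purple.
The 6 still-open variables together cover exactly {brown, green, orange, pink, red, white} — 6 values for 6 variables — and white appears only in Carol's list, so Carol = white.
The 2 variables Nate and Erin are confined to {pink, red}, which locks those values in; drop them from Kira, Ivy, Priya.
So Kira = green.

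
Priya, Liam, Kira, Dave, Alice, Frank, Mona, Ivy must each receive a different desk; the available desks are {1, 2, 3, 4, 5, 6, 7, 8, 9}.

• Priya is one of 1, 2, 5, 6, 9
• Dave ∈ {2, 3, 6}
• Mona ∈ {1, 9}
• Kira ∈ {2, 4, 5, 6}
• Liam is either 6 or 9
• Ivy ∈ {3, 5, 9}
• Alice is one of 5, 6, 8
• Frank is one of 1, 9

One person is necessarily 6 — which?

The 8 variables draw from only 8 values {1, 2, 3, 4, 5, 6, 8, 9}, so each is used; only Kira can be 4, hence Kira = 4.
The 7 still-open variables draw from only 7 values {1, 2, 3, 5, 6, 8, 9}, so each is used; only Alice can be 8, hence Alice = 8.
The 2 variables Frank and Mona are confined to {1, 9}, which locks those values in; drop them from Priya, Liam, Ivy.
So 6 goes to Liam.

Liam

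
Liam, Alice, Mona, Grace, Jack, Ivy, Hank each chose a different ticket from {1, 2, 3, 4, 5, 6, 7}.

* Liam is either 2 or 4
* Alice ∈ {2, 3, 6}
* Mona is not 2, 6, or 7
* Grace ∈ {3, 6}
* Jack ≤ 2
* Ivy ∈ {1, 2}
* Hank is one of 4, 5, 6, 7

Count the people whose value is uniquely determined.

The 7 variables together cover exactly {1, 2, 3, 4, 5, 6, 7} — 7 values for 7 variables — and 7 appears only in Hank's list, so Hank = 7.
The 6 still-open variables together cover exactly {1, 2, 3, 4, 5, 6} — 6 values for 6 variables — and 5 appears only in Mona's list, so Mona = 5.
Among the 5 still-open variables, 4 fits only Liam (and all 5 values in {1, 2, 3, 4, 6} must be used), so Liam = 4.
Jack and Ivy share exactly the 2 values {1, 2}; by pigeonhole those values go to them, so strike 1, 2 from Alice.
Determined: Liam=4, Mona=5, Hank=7. The other people each still have more than one consistent value. That makes 3.

3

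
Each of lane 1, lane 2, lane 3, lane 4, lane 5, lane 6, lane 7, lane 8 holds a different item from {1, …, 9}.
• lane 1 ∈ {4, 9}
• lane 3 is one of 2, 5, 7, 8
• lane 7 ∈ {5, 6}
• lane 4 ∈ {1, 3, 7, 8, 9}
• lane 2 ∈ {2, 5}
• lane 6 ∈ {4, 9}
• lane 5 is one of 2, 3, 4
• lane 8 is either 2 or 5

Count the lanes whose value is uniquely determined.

2

lane 1 and lane 6 share exactly the 2 values {4, 9}; by pigeonhole those values go to them, so strike 4, 9 from lane 4, lane 5.
lane 2 and lane 8 share exactly the 2 values {2, 5}; by pigeonhole those values go to them, so strike 2, 5 from lane 3, lane 5, lane 7.
lane 5 has just one choice, so lane 5 = 3. Strike 3 from lane 4.
lane 7 has just one choice, so lane 7 = 6.
Determined: lane 5=3, lane 7=6. The other lanes each still have more than one consistent value. That makes 2.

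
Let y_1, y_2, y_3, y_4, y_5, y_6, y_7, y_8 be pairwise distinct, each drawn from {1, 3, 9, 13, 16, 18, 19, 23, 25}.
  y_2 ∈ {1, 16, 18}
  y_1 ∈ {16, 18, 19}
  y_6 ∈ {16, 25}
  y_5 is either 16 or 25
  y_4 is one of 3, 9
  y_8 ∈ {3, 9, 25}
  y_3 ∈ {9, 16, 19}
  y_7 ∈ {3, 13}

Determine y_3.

The 8 variables draw from only 8 values {1, 3, 9, 13, 16, 18, 19, 25}, so each is used; only y_2 can be 1, hence y_2 = 1.
The 7 still-open variables draw from only 7 values {3, 9, 13, 16, 18, 19, 25}, so each is used; only y_7 can be 13, hence y_7 = 13.
Among the 6 still-open variables, 18 fits only y_1 (and all 6 values in {3, 9, 16, 18, 19, 25} must be used), so y_1 = 18.
The 5 still-open variables draw from only 5 values {3, 9, 16, 19, 25}, so each is used; only y_3 can be 19, hence y_3 = 19.

19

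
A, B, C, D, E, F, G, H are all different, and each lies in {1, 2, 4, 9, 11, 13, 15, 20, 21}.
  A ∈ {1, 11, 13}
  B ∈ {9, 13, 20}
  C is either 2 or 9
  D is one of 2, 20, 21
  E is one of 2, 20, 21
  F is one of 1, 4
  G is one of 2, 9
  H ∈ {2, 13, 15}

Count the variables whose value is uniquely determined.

C and G between them cover only {2, 9} — a naked pair. Remove those values from B, D, E, H.
D and E between them cover only {20, 21} — a naked pair. Remove those values from B.
B's domain is down to {13}, so B = 13. Strike 13 from A, H.
H has just one choice, so H = 15.
Determined: B=13, H=15. The other variables each still have more than one consistent value. That makes 2.

2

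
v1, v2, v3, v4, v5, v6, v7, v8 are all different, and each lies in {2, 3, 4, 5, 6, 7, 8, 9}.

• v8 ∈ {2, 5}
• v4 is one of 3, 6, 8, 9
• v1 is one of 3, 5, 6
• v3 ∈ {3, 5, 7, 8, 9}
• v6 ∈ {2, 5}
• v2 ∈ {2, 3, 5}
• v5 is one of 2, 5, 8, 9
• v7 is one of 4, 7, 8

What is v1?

6

The 8 variables together cover exactly {2, 3, 4, 5, 6, 7, 8, 9} — 8 values for 8 variables — and 4 appears only in v7's list, so v7 = 4.
The 7 still-open variables draw from only 7 values {2, 3, 5, 6, 7, 8, 9}, so each is used; only v3 can be 7, hence v3 = 7.
The 2 variables v6 and v8 are confined to {2, 5}, which locks those values in; drop them from v1, v2, v5.
v2's domain is down to {3}, so v2 = 3. Remove 3 from v1, v4.
So v1 = 6.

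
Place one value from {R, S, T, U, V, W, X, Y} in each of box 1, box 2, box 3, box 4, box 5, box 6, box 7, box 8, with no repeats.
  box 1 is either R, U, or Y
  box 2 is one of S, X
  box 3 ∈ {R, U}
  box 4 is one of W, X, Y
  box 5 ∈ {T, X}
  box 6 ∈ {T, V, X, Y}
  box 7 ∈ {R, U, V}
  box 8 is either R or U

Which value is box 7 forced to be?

The 8 variables together cover exactly {R, S, T, U, V, W, X, Y} — 8 values for 8 variables — and S appears only in box 2's list, so box 2 = S.
The 7 still-open variables draw from only 7 values {R, T, U, V, W, X, Y}, so each is used; only box 4 can be W, hence box 4 = W.
The 2 variables box 3 and box 8 are confined to {R, U}, which locks those values in; drop them from box 1, box 7.
So box 7 = V.

V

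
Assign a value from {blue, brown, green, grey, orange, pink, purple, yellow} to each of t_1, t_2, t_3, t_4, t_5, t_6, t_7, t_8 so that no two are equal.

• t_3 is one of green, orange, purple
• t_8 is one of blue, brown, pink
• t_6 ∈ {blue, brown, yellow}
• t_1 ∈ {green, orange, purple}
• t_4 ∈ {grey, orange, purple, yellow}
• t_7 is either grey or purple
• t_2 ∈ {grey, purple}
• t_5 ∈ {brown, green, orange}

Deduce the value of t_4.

yellow

The 8 variables together cover exactly {blue, brown, green, grey, orange, pink, purple, yellow} — 8 values for 8 variables — and pink appears only in t_8's list, so t_8 = pink.
The 7 still-open variables draw from only 7 values {blue, brown, green, grey, orange, purple, yellow}, so each is used; only t_6 can be blue, hence t_6 = blue.
The 6 still-open variables draw from only 6 values {brown, green, grey, orange, purple, yellow}, so each is used; only t_5 can be brown, hence t_5 = brown.
The 5 still-open variables draw from only 5 values {green, grey, orange, purple, yellow}, so each is used; only t_4 can be yellow, hence t_4 = yellow.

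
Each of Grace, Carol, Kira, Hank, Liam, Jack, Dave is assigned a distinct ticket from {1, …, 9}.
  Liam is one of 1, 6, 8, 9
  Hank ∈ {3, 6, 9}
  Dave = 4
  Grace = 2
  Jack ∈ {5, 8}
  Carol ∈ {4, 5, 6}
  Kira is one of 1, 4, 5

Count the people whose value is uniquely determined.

2

Grace must be 2 (only option left).
Dave's domain is down to {4}, so Dave = 4. So Carol, Kira can't be 4.
Determined: Grace=2, Dave=4. The other people each still have more than one consistent value. That makes 2.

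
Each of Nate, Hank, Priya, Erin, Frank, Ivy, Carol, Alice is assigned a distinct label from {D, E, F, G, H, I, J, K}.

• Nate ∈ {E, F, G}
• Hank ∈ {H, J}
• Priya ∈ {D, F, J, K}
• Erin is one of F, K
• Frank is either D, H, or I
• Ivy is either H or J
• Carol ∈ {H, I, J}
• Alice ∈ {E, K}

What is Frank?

The 8 variables draw from only 8 values {D, E, F, G, H, I, J, K}, so each is used; only Nate can be G, hence Nate = G.
Among the 7 still-open variables, E fits only Alice (and all 7 values in {D, E, F, H, I, J, K} must be used), so Alice = E.
Hank and Ivy between them cover only {H, J} — a naked pair. Remove those values from Priya, Frank, Carol.
Carol must be I (only option left). So Frank can't be I.
So Frank = D.

D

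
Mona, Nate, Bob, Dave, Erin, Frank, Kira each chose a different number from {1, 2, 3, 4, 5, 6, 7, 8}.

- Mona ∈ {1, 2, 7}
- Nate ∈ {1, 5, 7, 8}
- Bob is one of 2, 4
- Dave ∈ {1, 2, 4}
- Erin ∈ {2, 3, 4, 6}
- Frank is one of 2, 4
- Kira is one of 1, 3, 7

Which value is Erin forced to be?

Bob and Frank share exactly the 2 values {2, 4}; by pigeonhole those values go to them, so strike 2, 4 from Mona, Dave, Erin.
Dave has just one choice, so Dave = 1. Strike 1 from Mona, Nate, Kira.
Mona has just one choice, so Mona = 7. Strike 7 from Nate, Kira.
Kira must be 3 (only option left). So Erin can't be 3.
So Erin = 6.

6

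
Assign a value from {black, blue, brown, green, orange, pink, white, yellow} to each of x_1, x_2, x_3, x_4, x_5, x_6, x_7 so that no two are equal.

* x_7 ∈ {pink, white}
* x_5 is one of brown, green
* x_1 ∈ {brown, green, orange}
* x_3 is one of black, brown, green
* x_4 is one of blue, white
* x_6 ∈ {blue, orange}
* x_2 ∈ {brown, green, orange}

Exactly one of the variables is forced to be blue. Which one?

x_6

The 7 variables draw from only 7 values {black, blue, brown, green, orange, pink, white}, so each is used; only x_3 can be black, hence x_3 = black.
Among the 6 still-open variables, pink fits only x_7 (and all 6 values in {blue, brown, green, orange, pink, white} must be used), so x_7 = pink.
The 5 still-open variables together cover exactly {blue, brown, green, orange, white} — 5 values for 5 variables — and white appears only in x_4's list, so x_4 = white.
Among the 4 still-open variables, blue fits only x_6 (and all 4 values in {blue, brown, green, orange} must be used), so x_6 = blue.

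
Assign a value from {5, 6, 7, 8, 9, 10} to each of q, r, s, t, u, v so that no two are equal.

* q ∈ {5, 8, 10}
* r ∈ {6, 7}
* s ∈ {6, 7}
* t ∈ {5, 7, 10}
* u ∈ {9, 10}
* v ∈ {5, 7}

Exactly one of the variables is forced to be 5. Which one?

The 6 variables draw from only 6 values {5, 6, 7, 8, 9, 10}, so each is used; only q can be 8, hence q = 8.
The 5 still-open variables together cover exactly {5, 6, 7, 9, 10} — 5 values for 5 variables — and 9 appears only in u's list, so u = 9.
The 4 still-open variables draw from only 4 values {5, 6, 7, 10}, so each is used; only t can be 10, hence t = 10.
The 3 still-open variables together cover exactly {5, 6, 7} — 3 values for 3 variables — and 5 appears only in v's list, so v = 5.

v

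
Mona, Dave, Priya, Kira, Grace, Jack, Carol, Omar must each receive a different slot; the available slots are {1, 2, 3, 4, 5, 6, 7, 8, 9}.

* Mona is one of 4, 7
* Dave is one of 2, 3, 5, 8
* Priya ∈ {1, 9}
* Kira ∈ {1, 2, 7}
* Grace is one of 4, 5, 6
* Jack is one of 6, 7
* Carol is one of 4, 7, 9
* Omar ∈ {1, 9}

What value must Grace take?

5

Priya and Omar between them cover only {1, 9} — a naked pair. Remove those values from Kira, Carol.
Mona and Carol between them cover only {4, 7} — a naked pair. Remove those values from Kira, Grace, Jack.
Kira's domain is down to {2}, so Kira = 2. So Dave can't be 2.
Jack has just one choice, so Jack = 6. So Grace can't be 6.
So Grace = 5.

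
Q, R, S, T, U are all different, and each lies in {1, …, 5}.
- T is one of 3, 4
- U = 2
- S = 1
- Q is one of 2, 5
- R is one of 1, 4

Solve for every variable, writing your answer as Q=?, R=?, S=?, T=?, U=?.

Q=5, R=4, S=1, T=3, U=2

S's domain is down to {1}, so S = 1. So R can't be 1.
That leaves U = 2. Remove 2 from Q.
That leaves Q = 5.
That leaves R = 4. Strike 4 from T.
T has just one choice, so T = 3.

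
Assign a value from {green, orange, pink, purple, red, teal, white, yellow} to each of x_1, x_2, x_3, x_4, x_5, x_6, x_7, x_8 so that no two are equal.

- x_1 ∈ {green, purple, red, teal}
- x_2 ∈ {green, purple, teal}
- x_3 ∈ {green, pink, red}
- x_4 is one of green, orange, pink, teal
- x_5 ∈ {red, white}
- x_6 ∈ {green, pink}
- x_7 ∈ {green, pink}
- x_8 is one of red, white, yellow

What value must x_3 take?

red

The 8 variables draw from only 8 values {green, orange, pink, purple, red, teal, white, yellow}, so each is used; only x_4 can be orange, hence x_4 = orange.
The 7 still-open variables together cover exactly {green, pink, purple, red, teal, white, yellow} — 7 values for 7 variables — and yellow appears only in x_8's list, so x_8 = yellow.
The 6 still-open variables together cover exactly {green, pink, purple, red, teal, white} — 6 values for 6 variables — and white appears only in x_5's list, so x_5 = white.
x_6 and x_7 between them cover only {green, pink} — a naked pair. Remove those values from x_1, x_2, x_3.
So x_3 = red.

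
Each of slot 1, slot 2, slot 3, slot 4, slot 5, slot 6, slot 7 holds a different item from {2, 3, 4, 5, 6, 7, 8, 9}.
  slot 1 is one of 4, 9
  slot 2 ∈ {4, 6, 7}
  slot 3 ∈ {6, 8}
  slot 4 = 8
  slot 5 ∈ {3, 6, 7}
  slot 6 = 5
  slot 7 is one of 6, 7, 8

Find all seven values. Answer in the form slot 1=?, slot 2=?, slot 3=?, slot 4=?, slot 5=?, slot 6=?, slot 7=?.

slot 4 must be 8 (only option left). So slot 3, slot 7 can't be 8.
slot 6's domain is down to {5}, so slot 6 = 5.
slot 3's domain is down to {6}, so slot 3 = 6. Strike 6 from slot 2, slot 5, slot 7.
slot 7's domain is down to {7}, so slot 7 = 7. Strike 7 from slot 2, slot 5.
That leaves slot 2 = 4. Eliminate 4 elsewhere: slot 1.
slot 5 has just one choice, so slot 5 = 3.
slot 1 has just one choice, so slot 1 = 9.

slot 1=9, slot 2=4, slot 3=6, slot 4=8, slot 5=3, slot 6=5, slot 7=7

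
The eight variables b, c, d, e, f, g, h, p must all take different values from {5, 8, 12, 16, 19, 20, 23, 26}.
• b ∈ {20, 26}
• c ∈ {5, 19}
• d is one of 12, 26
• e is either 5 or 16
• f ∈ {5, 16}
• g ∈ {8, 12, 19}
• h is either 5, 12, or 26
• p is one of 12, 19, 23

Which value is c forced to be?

19

The 8 variables together cover exactly {5, 8, 12, 16, 19, 20, 23, 26} — 8 values for 8 variables — and 8 appears only in g's list, so g = 8.
The 7 still-open variables draw from only 7 values {5, 12, 16, 19, 20, 23, 26}, so each is used; only b can be 20, hence b = 20.
The 6 still-open variables together cover exactly {5, 12, 16, 19, 23, 26} — 6 values for 6 variables — and 23 appears only in p's list, so p = 23.
Among the 5 still-open variables, 19 fits only c (and all 5 values in {5, 12, 16, 19, 26} must be used), so c = 19.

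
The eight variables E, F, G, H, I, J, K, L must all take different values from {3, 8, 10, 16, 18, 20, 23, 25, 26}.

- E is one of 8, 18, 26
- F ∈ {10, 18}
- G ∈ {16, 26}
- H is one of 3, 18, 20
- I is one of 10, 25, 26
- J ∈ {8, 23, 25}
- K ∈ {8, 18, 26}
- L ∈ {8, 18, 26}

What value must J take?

E, K, L share exactly the 3 values {8, 18, 26}; by pigeonhole those values go to them, so strike 8, 18, 26 from F, G, H, I, J.
F's domain is down to {10}, so F = 10. Strike 10 from I.
G has just one choice, so G = 16.
I must be 25 (only option left). Remove 25 from J.
So J = 23.

23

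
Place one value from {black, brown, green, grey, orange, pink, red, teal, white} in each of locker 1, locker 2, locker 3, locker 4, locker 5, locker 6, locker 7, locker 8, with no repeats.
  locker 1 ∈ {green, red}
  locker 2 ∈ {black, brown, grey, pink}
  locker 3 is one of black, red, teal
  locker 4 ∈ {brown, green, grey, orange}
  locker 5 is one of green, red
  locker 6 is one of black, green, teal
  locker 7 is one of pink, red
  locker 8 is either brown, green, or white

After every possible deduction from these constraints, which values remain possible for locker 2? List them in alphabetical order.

brown, grey

The 2 variables locker 1 and locker 5 are confined to {green, red}, which locks those values in; drop them from locker 3, locker 4, locker 6, locker 7, locker 8.
locker 7 must be pink (only option left). Eliminate pink elsewhere: locker 2.
locker 3 and locker 6 share exactly the 2 values {black, teal}; by pigeonhole those values go to them, so strike black, teal from locker 2.
No further eliminations apply; locker 2 can still be any of brown, grey.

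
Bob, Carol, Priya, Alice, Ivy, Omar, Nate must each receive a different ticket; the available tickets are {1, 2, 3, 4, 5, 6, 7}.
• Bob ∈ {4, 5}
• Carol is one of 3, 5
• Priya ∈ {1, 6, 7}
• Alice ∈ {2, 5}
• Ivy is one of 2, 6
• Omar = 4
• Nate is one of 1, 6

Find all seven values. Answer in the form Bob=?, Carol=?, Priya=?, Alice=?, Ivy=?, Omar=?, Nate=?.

Omar must be 4 (only option left). So Bob can't be 4.
Bob has just one choice, so Bob = 5. So Carol, Alice can't be 5.
Carol must be 3 (only option left).
Alice must be 2 (only option left). Eliminate 2 elsewhere: Ivy.
Ivy must be 6 (only option left). Eliminate 6 elsewhere: Priya, Nate.
Nate's domain is down to {1}, so Nate = 1. So Priya can't be 1.
Priya's domain is down to {7}, so Priya = 7.

Bob=5, Carol=3, Priya=7, Alice=2, Ivy=6, Omar=4, Nate=1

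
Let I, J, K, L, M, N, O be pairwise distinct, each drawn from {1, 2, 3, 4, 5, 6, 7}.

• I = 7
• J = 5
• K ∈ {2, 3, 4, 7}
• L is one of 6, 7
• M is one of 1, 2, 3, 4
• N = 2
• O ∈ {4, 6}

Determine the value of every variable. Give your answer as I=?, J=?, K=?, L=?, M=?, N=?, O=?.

I must be 7 (only option left). Eliminate 7 elsewhere: K, L.
J's domain is down to {5}, so J = 5.
L must be 6 (only option left). Remove 6 from O.
N has just one choice, so N = 2. Strike 2 from K, M.
That leaves O = 4. Strike 4 from K, M.
K's domain is down to {3}, so K = 3. So M can't be 3.
M must be 1 (only option left).

I=7, J=5, K=3, L=6, M=1, N=2, O=4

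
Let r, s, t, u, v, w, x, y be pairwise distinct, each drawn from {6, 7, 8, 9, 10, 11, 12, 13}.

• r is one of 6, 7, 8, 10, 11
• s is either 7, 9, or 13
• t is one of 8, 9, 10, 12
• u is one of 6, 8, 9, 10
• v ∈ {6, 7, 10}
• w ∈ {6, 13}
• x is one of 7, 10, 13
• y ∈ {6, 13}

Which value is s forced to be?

Among the 8 variables, 11 fits only r (and all 8 values in {6, 7, 8, 9, 10, 11, 12, 13} must be used), so r = 11.
The 7 still-open variables draw from only 7 values {6, 7, 8, 9, 10, 12, 13}, so each is used; only t can be 12, hence t = 12.
The 6 still-open variables together cover exactly {6, 7, 8, 9, 10, 13} — 6 values for 6 variables — and 8 appears only in u's list, so u = 8.
The 5 still-open variables together cover exactly {6, 7, 9, 10, 13} — 5 values for 5 variables — and 9 appears only in s's list, so s = 9.

9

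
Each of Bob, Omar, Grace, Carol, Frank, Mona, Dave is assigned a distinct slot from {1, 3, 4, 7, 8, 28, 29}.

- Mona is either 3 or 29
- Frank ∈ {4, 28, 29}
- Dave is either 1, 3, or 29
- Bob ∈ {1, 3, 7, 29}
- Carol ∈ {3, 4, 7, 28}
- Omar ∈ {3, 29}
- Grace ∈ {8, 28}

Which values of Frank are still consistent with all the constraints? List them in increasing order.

4, 28

The 7 variables together cover exactly {1, 3, 4, 7, 8, 28, 29} — 7 values for 7 variables — and 8 appears only in Grace's list, so Grace = 8.
The 2 variables Omar and Mona are confined to {3, 29}, which locks those values in; drop them from Bob, Carol, Frank, Dave.
Dave must be 1 (only option left). Strike 1 from Bob.
Bob has just one choice, so Bob = 7. So Carol can't be 7.
No further eliminations apply; Frank can still be any of 4, 28.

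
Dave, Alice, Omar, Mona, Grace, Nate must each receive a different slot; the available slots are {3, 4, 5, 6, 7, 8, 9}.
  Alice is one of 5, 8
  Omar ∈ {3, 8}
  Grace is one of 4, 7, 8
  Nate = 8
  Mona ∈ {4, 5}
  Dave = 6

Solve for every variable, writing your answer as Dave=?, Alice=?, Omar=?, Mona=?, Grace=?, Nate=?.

Dave=6, Alice=5, Omar=3, Mona=4, Grace=7, Nate=8

Dave has just one choice, so Dave = 6.
Nate must be 8 (only option left). Strike 8 from Alice, Omar, Grace.
Alice has just one choice, so Alice = 5. Strike 5 from Mona.
Omar must be 3 (only option left).
Mona's domain is down to {4}, so Mona = 4. So Grace can't be 4.
Grace must be 7 (only option left).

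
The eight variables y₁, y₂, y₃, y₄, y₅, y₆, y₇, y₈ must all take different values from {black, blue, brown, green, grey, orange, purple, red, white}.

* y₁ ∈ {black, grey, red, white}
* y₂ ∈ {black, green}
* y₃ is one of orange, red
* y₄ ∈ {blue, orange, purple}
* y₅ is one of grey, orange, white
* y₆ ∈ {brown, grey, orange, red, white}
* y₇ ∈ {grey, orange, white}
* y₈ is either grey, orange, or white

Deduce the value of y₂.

green

y₅, y₇, y₈ share exactly the 3 values {grey, orange, white}; by pigeonhole those values go to them, so strike grey, orange, white from y₁, y₃, y₄, y₆.
That leaves y₃ = red. Strike red from y₁, y₆.
y₆ has just one choice, so y₆ = brown.
y₁'s domain is down to {black}, so y₁ = black. Eliminate black elsewhere: y₂.
So y₂ = green.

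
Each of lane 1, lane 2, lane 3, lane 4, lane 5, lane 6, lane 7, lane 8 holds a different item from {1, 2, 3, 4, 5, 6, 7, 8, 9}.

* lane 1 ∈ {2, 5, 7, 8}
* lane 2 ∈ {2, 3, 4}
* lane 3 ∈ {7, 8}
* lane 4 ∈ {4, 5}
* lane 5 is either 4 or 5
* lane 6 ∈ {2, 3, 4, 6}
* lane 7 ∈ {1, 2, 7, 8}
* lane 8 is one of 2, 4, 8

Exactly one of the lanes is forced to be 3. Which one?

The 8 variables draw from only 8 values {1, 2, 3, 4, 5, 6, 7, 8}, so each is used; only lane 7 can be 1, hence lane 7 = 1.
The 7 still-open variables together cover exactly {2, 3, 4, 5, 6, 7, 8} — 7 values for 7 variables — and 6 appears only in lane 6's list, so lane 6 = 6.
The 6 still-open variables draw from only 6 values {2, 3, 4, 5, 7, 8}, so each is used; only lane 2 can be 3, hence lane 2 = 3.

lane 2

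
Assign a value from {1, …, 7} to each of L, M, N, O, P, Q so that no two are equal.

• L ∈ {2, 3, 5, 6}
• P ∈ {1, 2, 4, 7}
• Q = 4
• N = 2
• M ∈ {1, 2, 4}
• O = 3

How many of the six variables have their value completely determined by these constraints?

N has just one choice, so N = 2. Strike 2 from L, M, P.
That leaves O = 3. So L can't be 3.
That leaves Q = 4. So M, P can't be 4.
That leaves M = 1. So P can't be 1.
P must be 7 (only option left).
Determined: M=1, N=2, O=3, P=7, Q=4. The other variables each still have more than one consistent value. That makes 5.

5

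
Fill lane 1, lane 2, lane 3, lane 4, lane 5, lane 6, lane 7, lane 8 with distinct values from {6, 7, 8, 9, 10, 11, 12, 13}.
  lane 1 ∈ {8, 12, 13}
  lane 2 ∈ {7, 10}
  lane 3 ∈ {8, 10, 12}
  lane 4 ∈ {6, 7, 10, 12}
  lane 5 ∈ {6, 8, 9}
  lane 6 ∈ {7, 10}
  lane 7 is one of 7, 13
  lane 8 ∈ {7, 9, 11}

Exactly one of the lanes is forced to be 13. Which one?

Among the 8 variables, 11 fits only lane 8 (and all 8 values in {6, 7, 8, 9, 10, 11, 12, 13} must be used), so lane 8 = 11.
The 7 still-open variables draw from only 7 values {6, 7, 8, 9, 10, 12, 13}, so each is used; only lane 5 can be 9, hence lane 5 = 9.
The 6 still-open variables draw from only 6 values {6, 7, 8, 10, 12, 13}, so each is used; only lane 4 can be 6, hence lane 4 = 6.
lane 2 and lane 6 share exactly the 2 values {7, 10}; by pigeonhole those values go to them, so strike 7, 10 from lane 3, lane 7.
So 13 goes to lane 7.

lane 7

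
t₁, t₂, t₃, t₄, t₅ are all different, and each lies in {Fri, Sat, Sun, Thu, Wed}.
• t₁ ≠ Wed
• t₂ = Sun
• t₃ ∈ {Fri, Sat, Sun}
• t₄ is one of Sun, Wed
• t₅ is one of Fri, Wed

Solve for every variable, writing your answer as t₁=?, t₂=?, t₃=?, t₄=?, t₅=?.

t₂ has just one choice, so t₂ = Sun. So t₁, t₃, t₄ can't be Sun.
t₄ must be Wed (only option left). Remove Wed from t₅.
t₅ must be Fri (only option left). Eliminate Fri elsewhere: t₁, t₃.
t₃ must be Sat (only option left). Strike Sat from t₁.
t₁ must be Thu (only option left).

t₁=Thu, t₂=Sun, t₃=Sat, t₄=Wed, t₅=Fri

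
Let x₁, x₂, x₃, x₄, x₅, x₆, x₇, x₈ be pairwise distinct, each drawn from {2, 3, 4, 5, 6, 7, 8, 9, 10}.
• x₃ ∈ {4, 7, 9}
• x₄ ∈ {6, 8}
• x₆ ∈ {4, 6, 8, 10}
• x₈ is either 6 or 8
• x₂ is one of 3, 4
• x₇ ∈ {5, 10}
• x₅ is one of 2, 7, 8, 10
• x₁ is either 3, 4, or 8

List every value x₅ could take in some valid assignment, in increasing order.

x₄ and x₈ share exactly the 2 values {6, 8}; by pigeonhole those values go to them, so strike 6, 8 from x₁, x₅, x₆.
The 2 variables x₁ and x₂ are confined to {3, 4}, which locks those values in; drop them from x₃, x₆.
x₆ has just one choice, so x₆ = 10. So x₅, x₇ can't be 10.
x₇'s domain is down to {5}, so x₇ = 5.
No further eliminations apply; x₅ can still be any of 2, 7.

2, 7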